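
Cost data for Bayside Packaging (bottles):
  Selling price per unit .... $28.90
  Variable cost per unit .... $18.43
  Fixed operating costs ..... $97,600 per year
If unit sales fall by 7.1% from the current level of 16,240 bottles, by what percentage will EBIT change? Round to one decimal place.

Contribution at this volume is 16,240 × $10.47 = $170,032.80.
EBIT = $170,032.80 − $97,600 = $72,432.80.
Degree of operating leverage = $170,032.80 / $72,432.80 = 2.3475.
Operating income changes by 2.3475 × -7.1% = -16.7%.

-16.7%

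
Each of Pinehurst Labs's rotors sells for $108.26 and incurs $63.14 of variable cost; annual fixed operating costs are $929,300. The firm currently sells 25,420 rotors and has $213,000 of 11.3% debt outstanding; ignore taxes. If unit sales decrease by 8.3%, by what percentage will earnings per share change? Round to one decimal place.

-49.2%

Contribution at this volume is 25,420 × $45.12 = $1,146,950.40.
Subtracting fixed costs: EBIT = $1,146,950.40 − $929,300 = $217,650.40.
After interest of $24,069.00, pre-tax earnings = $193,581.40.
Degree of combined leverage = contribution ÷ (EBIT − I) = $1,146,950.40 ÷ $193,581.40 = 5.9249.
%ΔEPS = DCL × %ΔSales = 5.9249 × -8.3% = -49.2%.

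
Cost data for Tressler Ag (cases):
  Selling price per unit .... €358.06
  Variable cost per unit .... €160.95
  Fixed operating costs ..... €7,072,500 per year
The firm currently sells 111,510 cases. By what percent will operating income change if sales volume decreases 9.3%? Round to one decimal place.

At 111,510 units, contribution = 111,510 × €197.11 = €21,979,736.10.
EBIT = €21,979,736.10 − €7,072,500 = €14,907,236.10.
So DOL = total CM / EBIT = €21,979,736.10 / €14,907,236.10 = 1.4744.
%ΔEBIT = DOL × %ΔSales = 1.4744 × -9.3% = -13.7%.

-13.7%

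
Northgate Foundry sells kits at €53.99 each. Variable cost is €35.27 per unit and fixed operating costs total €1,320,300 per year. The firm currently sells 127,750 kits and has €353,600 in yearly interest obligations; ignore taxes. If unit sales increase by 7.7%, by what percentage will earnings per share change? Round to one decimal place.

Total contribution margin = 127,750 × €18.72 = €2,391,480.00.
Operating income = contribution − fixed costs = €2,391,480.00 − €1,320,300 = €1,071,180.00.
Interest = €353,600.00, so EBIT − I = €717,580.00.
DCL = total CM / (EBIT − I) = €2,391,480.00 / €717,580.00 = 3.3327.
%ΔEPS = DCL × %ΔSales = 3.3327 × +7.7% = +25.7%.

+25.7%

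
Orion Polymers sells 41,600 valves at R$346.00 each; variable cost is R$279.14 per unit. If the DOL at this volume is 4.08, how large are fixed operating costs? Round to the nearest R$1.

Contribution at this volume is 41,600 × R$66.86 = R$2,781,376.00.
Since DOL = CM ÷ EBIT, EBIT = R$2,781,376.00 ÷ 4.08 = R$681,709.80.
Fixed costs = CM − EBIT = R$2,781,376.00 − R$681,709.80 = R$2,099,666.

R$2,099,666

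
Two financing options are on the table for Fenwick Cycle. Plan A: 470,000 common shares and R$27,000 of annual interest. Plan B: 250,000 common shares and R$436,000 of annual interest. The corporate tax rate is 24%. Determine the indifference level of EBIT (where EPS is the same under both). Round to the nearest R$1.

At indifference, (EBIT − 27,000)(1 − t)/470,000 = (EBIT − 436,000)(1 − t)/250,000.
Cancelling (1 − t) and cross-multiplying: 250,000·(EBIT − 27,000) = 470,000·(EBIT − 436,000).
Solving, EBIT = (436,000·470,000 − 27,000·250,000) / (470,000 − 250,000) = 198,170,000,000 / 220,000 = 900,772.73.

R$900,773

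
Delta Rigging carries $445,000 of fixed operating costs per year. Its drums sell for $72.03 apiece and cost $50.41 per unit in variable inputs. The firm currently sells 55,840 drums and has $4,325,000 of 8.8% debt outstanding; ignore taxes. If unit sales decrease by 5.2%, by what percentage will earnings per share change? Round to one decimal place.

-16.4%

At 55,840 units, contribution = 55,840 × $21.62 = $1,207,260.80.
Subtracting fixed costs: EBIT = $1,207,260.80 − $445,000 = $762,260.80.
After interest of $380,600.00, pre-tax earnings = $381,660.80.
DCL = total CM / (EBIT − I) = $1,207,260.80 / $381,660.80 = 3.1632.
%ΔEPS = DCL × %ΔSales = 3.1632 × -5.2% = -16.4%.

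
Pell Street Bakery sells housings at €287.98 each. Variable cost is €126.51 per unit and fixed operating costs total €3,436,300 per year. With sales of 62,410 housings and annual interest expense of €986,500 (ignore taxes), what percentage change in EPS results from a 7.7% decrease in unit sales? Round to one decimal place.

-13.7%

At 62,410 units, contribution = 62,410 × €161.47 = €10,077,342.70.
EBIT = €10,077,342.70 − €3,436,300 = €6,641,042.70.
Interest = €986,500.00, so EBIT − I = €5,654,542.70.
DCL = total CM / (EBIT − I) = €10,077,342.70 / €5,654,542.70 = 1.7822.
EPS therefore changes by 1.7822 × (-7.7%) = -13.7%.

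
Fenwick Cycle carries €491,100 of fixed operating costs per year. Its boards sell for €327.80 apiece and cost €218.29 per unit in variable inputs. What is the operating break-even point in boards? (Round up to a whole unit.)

4,485 boards

Contribution margin per unit = €327.80 − €218.29 = €109.51.
Break-even Q = €491,100 / €109.51 = 4,484.52 → 4,485 boards.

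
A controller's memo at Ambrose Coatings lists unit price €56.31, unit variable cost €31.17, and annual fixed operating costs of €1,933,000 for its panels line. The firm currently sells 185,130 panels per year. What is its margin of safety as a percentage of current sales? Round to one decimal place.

Unit CM = price − variable cost = €56.31 − €31.17 = €25.14. Break-even units = €1,933,000 ÷ €25.14 = 76,889.42; break-even revenue = 76,889.42 × €56.31 = €4,329,643.20.
Current sales = 185,130 × €56.31 = €10,424,670.30.
Margin of safety = (€10,424,670.30 − €4,329,643.20) ÷ €10,424,670.30 = 58.5%.

58.5%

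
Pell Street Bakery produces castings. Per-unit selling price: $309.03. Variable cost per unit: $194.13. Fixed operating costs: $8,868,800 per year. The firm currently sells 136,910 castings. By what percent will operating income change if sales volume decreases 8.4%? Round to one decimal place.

Total contribution margin = 136,910 × $114.90 = $15,730,959.00.
Subtracting fixed costs: EBIT = $15,730,959.00 − $8,868,800 = $6,862,159.00.
So DOL = total CM / EBIT = $15,730,959.00 / $6,862,159.00 = 2.2924.
So EBIT moves 2.2924 × (-8.4%) = -19.3%.

-19.3%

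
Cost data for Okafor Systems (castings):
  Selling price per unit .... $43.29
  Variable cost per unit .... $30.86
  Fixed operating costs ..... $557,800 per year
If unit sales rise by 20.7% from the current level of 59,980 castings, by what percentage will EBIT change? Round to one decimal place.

+82.2%

At 59,980 units, contribution = 59,980 × $12.43 = $745,551.40.
Subtracting fixed costs: EBIT = $745,551.40 − $557,800 = $187,751.40.
Degree of operating leverage = $745,551.40 / $187,751.40 = 3.9709.
Operating income changes by 3.9709 × +20.7% = +82.2%.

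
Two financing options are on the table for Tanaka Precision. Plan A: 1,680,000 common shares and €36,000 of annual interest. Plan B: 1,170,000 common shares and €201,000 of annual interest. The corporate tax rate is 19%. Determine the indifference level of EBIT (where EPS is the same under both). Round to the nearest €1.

At indifference, (EBIT − 36,000)(1 − t)/1,680,000 = (EBIT − 201,000)(1 − t)/1,170,000.
The (1 − t) factor cancels: (EBIT − 36,000) × 1,170,000 = (EBIT − 201,000) × 1,680,000.
Solving, EBIT = (201,000·1,680,000 − 36,000·1,170,000) / (1,680,000 − 1,170,000) = 295,560,000,000 / 510,000 = 579,529.41.

€579,529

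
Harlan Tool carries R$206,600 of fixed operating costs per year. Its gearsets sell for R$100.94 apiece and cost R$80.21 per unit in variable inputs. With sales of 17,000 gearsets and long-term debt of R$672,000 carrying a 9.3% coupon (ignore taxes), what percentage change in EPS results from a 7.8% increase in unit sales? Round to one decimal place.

+33.0%

At 17,000 units, contribution = 17,000 × R$20.73 = R$352,410.00.
Subtracting fixed costs: EBIT = R$352,410.00 − R$206,600 = R$145,810.00.
After interest of R$62,496.00, pre-tax earnings = R$83,314.00.
DCL = total CM / (EBIT − I) = R$352,410.00 / R$83,314.00 = 4.2299.
EPS therefore changes by 4.2299 × (+7.8%) = +33.0%.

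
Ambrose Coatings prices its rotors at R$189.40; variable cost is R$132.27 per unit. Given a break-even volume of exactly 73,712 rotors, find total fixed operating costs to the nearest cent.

R$4,211,166.56

Each unit contributes R$189.40 − R$132.27 = R$57.13.
Fixed costs = break-even units × CM = 73,712 × R$57.13 = R$4,211,166.56.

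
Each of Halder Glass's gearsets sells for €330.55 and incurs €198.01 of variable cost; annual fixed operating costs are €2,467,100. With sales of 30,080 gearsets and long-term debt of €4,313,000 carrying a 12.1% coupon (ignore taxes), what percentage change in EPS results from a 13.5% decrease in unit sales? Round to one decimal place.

-53.9%

Total contribution margin = 30,080 × €132.54 = €3,986,803.20.
Operating income = contribution − fixed costs = €3,986,803.20 − €2,467,100 = €1,519,703.20.
Interest = €521,873.00, so EBIT − I = €997,830.20.
Degree of combined leverage = contribution ÷ (EBIT − I) = €3,986,803.20 ÷ €997,830.20 = 3.9955.
EPS therefore changes by 3.9955 × (-13.5%) = -53.9%.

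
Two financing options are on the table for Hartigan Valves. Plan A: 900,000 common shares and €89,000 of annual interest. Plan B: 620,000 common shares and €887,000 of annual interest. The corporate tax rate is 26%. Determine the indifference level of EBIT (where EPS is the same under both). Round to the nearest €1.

€2,654,000

Set EPS_A = EPS_B: (EBIT − €89,000)(1 − 0.26) ÷ 900,000 = (EBIT − €887,000)(1 − 0.26) ÷ 620,000.
Cancelling (1 − t) and cross-multiplying: 620,000·(EBIT − 89,000) = 900,000·(EBIT − 887,000).
Solving, EBIT = (887,000·900,000 − 89,000·620,000) / (900,000 − 620,000) = 743,120,000,000 / 280,000 = 2,654,000.00.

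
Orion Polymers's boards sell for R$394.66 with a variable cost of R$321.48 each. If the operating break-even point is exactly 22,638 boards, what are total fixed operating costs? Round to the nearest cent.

R$1,656,648.84

Contribution margin per unit = R$394.66 − R$321.48 = R$73.18.
Since BE = FC / CM, FC = 22,638 × R$73.18 = R$1,656,648.84.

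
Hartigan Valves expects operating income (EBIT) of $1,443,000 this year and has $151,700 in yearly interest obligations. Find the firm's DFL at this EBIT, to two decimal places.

Annual interest charges come to $151,700.00.
Degree of financial leverage = EBIT / (EBIT − interest) = $1,443,000 / $1,291,300.00 = 1.1175.

1.12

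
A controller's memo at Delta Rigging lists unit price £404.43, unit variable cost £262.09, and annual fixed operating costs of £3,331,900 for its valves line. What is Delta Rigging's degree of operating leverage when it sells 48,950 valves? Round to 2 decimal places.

1.92

Contribution at this volume is 48,950 × £142.34 = £6,967,543.00.
EBIT = £6,967,543.00 − £3,331,900 = £3,635,643.00.
So DOL = total CM / EBIT = £6,967,543.00 / £3,635,643.00 = 1.9165.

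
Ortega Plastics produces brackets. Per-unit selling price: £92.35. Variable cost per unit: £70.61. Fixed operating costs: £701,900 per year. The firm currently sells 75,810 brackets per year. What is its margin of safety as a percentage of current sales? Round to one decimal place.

Each unit contributes £92.35 − £70.61 = £21.74. Break-even units = £701,900 ÷ £21.74 = 32,286.11; break-even revenue = 32,286.11 × £92.35 = £2,981,622.13.
Current sales = 75,810 × £92.35 = £7,001,053.50.
Margin of safety = (£7,001,053.50 − £2,981,622.13) ÷ £7,001,053.50 = 57.4%.

57.4%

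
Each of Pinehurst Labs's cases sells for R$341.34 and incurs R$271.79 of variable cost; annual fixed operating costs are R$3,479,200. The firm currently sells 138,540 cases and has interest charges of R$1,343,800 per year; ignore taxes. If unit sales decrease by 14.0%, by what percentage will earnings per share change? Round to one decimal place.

-28.0%

Total contribution margin = 138,540 × R$69.55 = R$9,635,457.00.
EBIT = R$9,635,457.00 − R$3,479,200 = R$6,156,257.00.
After interest of R$1,343,800.00, pre-tax earnings = R$4,812,457.00.
DCL = total CM / (EBIT − I) = R$9,635,457.00 / R$4,812,457.00 = 2.0022.
%ΔEPS = DCL × %ΔSales = 2.0022 × -14.0% = -28.0%.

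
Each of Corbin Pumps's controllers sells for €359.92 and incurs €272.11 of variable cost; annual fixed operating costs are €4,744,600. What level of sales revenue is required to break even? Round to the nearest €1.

Contribution margin per unit = €359.92 − €272.11 = €87.81, a CM ratio of €87.81 ÷ €359.92 = 0.2440.
Break-even revenue = fixed costs × price ÷ CM = €4,744,600 × €359.92 ÷ €87.81 = €19,447,403.

€19,447,403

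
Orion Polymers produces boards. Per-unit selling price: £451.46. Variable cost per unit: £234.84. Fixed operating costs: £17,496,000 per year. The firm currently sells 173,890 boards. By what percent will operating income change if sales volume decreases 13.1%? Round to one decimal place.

-24.5%

At 173,890 units, contribution = 173,890 × £216.62 = £37,668,051.80.
EBIT = £37,668,051.80 − £17,496,000 = £20,172,051.80.
Degree of operating leverage = £37,668,051.80 / £20,172,051.80 = 1.8673.
Operating income changes by 1.8673 × -13.1% = -24.5%.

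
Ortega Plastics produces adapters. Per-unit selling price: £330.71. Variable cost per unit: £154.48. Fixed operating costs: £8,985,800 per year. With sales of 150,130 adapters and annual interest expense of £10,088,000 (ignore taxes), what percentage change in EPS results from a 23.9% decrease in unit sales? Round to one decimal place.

At 150,130 units, contribution = 150,130 × £176.23 = £26,457,409.90.
Operating income = contribution − fixed costs = £26,457,409.90 − £8,985,800 = £17,471,609.90.
After interest of £10,088,000.00, pre-tax earnings = £7,383,609.90.
DCL = total CM / (EBIT − I) = £26,457,409.90 / £7,383,609.90 = 3.5833.
EPS therefore changes by 3.5833 × (-23.9%) = -85.6%.

-85.6%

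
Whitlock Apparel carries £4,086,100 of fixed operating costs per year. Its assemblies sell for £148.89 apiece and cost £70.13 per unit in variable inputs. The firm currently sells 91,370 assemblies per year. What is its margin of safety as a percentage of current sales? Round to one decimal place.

43.2%

Unit CM = price − variable cost = £148.89 − £70.13 = £78.76. Break-even units = £4,086,100 ÷ £78.76 = 51,880.40; break-even revenue = 51,880.40 × £148.89 = £7,724,472.18.
Actual sales revenue = 91,370 × £148.89 = £13,604,079.30.
Margin of safety = (£13,604,079.30 − £7,724,472.18) ÷ £13,604,079.30 = 43.2%.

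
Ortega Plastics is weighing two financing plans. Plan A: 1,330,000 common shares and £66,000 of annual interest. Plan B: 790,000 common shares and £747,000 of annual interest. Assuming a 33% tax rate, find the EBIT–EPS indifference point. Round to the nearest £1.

Set EPS_A = EPS_B: (EBIT − £66,000)(1 − 0.33) ÷ 1,330,000 = (EBIT − £747,000)(1 − 0.33) ÷ 790,000.
The (1 − t) factor cancels: (EBIT − 66,000) × 790,000 = (EBIT − 747,000) × 1,330,000.
Solving, EBIT = (747,000·1,330,000 − 66,000·790,000) / (1,330,000 − 790,000) = 941,370,000,000 / 540,000 = 1,743,277.78.

£1,743,278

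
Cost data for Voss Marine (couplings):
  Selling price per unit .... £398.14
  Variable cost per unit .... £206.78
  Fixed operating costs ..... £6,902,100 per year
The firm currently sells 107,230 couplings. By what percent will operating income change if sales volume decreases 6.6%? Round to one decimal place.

-9.9%

Total contribution margin = 107,230 × £191.36 = £20,519,532.80.
EBIT = £20,519,532.80 − £6,902,100 = £13,617,432.80.
DOL = contribution ÷ EBIT = £20,519,532.80 ÷ £13,617,432.80 = 1.5069.
%ΔEBIT = DOL × %ΔSales = 1.5069 × -6.6% = -9.9%.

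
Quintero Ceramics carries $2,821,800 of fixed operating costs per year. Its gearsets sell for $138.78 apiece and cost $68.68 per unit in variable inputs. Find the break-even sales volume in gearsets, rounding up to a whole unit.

Each unit contributes $138.78 − $68.68 = $70.10.
Units to break even: $2,821,800 ÷ $70.10 = 40,253.92, rounded up to 40,254.

40,254 gearsets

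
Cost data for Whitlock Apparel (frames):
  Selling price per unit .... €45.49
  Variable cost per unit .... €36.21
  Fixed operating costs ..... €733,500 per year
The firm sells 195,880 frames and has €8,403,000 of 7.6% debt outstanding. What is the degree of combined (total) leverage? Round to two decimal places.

4.08

At 195,880 units, contribution = 195,880 × €9.28 = €1,817,766.40.
Operating income = contribution − fixed costs = €1,817,766.40 − €733,500 = €1,084,266.40. Interest = €638,628.00, so EBIT − I = €445,638.40.
Degree of total leverage = total CM / (EBIT − interest) = €1,817,766.40 / €445,638.40 = 4.0790.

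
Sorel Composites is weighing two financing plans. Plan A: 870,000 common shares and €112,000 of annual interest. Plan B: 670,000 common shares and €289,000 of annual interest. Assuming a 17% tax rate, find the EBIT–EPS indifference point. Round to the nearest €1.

€881,950

Set EPS_A = EPS_B: (EBIT − €112,000)(1 − 0.17) ÷ 870,000 = (EBIT − €289,000)(1 − 0.17) ÷ 670,000.
Cancelling (1 − t) and cross-multiplying: 670,000·(EBIT − 112,000) = 870,000·(EBIT − 289,000).
EBIT × (870,000 − 670,000) = 289,000 × 870,000 − 112,000 × 670,000 = 176,390,000,000, so EBIT = 176,390,000,000 ÷ 200,000 = 881,950.00.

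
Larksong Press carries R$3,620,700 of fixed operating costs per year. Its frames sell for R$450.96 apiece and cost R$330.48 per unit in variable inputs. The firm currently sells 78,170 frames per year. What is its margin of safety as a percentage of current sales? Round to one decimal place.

Each unit contributes R$450.96 − R$330.48 = R$120.48. Break-even units = R$3,620,700 ÷ R$120.48 = 30,052.29; break-even revenue = 30,052.29 × R$450.96 = R$13,552,381.08.
Actual sales revenue = 78,170 × R$450.96 = R$35,251,543.20.
Margin of safety = (R$35,251,543.20 − R$13,552,381.08) ÷ R$35,251,543.20 = 61.6%.

61.6%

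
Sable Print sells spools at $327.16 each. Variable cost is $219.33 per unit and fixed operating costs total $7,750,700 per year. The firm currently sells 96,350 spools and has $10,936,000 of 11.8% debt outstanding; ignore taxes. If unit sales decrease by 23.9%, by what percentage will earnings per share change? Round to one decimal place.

-184.2%

Total contribution margin = 96,350 × $107.83 = $10,389,420.50.
Operating income = contribution − fixed costs = $10,389,420.50 − $7,750,700 = $2,638,720.50.
After interest of $1,290,448.00, pre-tax earnings = $1,348,272.50.
DCL = total CM / (EBIT − I) = $10,389,420.50 / $1,348,272.50 = 7.7057.
EPS therefore changes by 7.7057 × (-23.9%) = -184.2%.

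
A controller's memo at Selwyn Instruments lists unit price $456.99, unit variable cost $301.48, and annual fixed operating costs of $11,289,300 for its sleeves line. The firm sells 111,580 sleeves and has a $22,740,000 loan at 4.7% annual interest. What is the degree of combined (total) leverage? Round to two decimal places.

3.47

Contribution at this volume is 111,580 × $155.51 = $17,351,805.80.
Operating income = contribution − fixed costs = $17,351,805.80 − $11,289,300 = $6,062,505.80. Interest = $1,068,780.00, so EBIT − I = $4,993,725.80.
Degree of total leverage = total CM / (EBIT − interest) = $17,351,805.80 / $4,993,725.80 = 3.4747.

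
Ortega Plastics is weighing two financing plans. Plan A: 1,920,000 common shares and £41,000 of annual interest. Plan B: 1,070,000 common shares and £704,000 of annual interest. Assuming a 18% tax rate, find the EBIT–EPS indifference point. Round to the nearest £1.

£1,538,600

At indifference, (EBIT − 41,000)(1 − t)/1,920,000 = (EBIT − 704,000)(1 − t)/1,070,000.
The (1 − t) factor cancels: (EBIT − 41,000) × 1,070,000 = (EBIT − 704,000) × 1,920,000.
EBIT × (1,920,000 − 1,070,000) = 704,000 × 1,920,000 − 41,000 × 1,070,000 = 1,307,810,000,000, so EBIT = 1,307,810,000,000 ÷ 850,000 = 1,538,600.00.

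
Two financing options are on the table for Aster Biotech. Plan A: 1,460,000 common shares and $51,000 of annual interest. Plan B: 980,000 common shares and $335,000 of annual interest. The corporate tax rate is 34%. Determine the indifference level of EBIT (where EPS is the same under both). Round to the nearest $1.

Set EPS_A = EPS_B: (EBIT − $51,000)(1 − 0.34) ÷ 1,460,000 = (EBIT − $335,000)(1 − 0.34) ÷ 980,000.
The (1 − t) factor cancels: (EBIT − 51,000) × 980,000 = (EBIT − 335,000) × 1,460,000.
Solving, EBIT = (335,000·1,460,000 − 51,000·980,000) / (1,460,000 − 980,000) = 439,120,000,000 / 480,000 = 914,833.33.

$914,833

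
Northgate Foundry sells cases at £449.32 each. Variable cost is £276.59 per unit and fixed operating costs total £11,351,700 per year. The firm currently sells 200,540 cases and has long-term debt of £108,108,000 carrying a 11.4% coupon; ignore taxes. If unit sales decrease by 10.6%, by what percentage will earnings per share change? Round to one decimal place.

Contribution at this volume is 200,540 × £172.73 = £34,639,274.20.
Subtracting fixed costs: EBIT = £34,639,274.20 − £11,351,700 = £23,287,574.20.
Interest = £12,324,312.00, so EBIT − I = £10,963,262.20.
Degree of combined leverage = contribution ÷ (EBIT − I) = £34,639,274.20 ÷ £10,963,262.20 = 3.1596.
%ΔEPS = DCL × %ΔSales = 3.1596 × -10.6% = -33.5%.

-33.5%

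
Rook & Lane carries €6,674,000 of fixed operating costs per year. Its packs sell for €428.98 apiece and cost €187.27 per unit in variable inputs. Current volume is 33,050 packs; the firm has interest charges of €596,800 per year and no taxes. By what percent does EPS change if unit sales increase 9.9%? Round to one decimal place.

Total contribution margin = 33,050 × €241.71 = €7,988,515.50.
Operating income = contribution − fixed costs = €7,988,515.50 − €6,674,000 = €1,314,515.50.
After interest of €596,800.00, pre-tax earnings = €717,715.50.
DCL = total CM / (EBIT − I) = €7,988,515.50 / €717,715.50 = 11.1305.
%ΔEPS = DCL × %ΔSales = 11.1305 × +9.9% = +110.2%.

+110.2%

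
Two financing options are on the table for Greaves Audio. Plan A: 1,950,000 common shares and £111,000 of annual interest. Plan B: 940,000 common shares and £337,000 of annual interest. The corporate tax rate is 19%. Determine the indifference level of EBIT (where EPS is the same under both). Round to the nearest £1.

£547,337

Set EPS_A = EPS_B: (EBIT − £111,000)(1 − 0.19) ÷ 1,950,000 = (EBIT − £337,000)(1 − 0.19) ÷ 940,000.
The (1 − t) factor cancels: (EBIT − 111,000) × 940,000 = (EBIT − 337,000) × 1,950,000.
Solving, EBIT = (337,000·1,950,000 − 111,000·940,000) / (1,950,000 − 940,000) = 552,810,000,000 / 1,010,000 = 547,336.63.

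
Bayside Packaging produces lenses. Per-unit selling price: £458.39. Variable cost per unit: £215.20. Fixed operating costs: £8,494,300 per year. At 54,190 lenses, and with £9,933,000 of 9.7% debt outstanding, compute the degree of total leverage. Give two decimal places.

3.54

At 54,190 units, contribution = 54,190 × £243.19 = £13,178,466.10.
Operating income = contribution − fixed costs = £13,178,466.10 − £8,494,300 = £4,684,166.10. Interest = £963,501.00.
DOL = £13,178,466.10 ÷ £4,684,166.10 = 2.8134; DFL = £4,684,166.10 ÷ £3,720,665.10 = 1.2590.
DCL = DOL × DFL = 2.8134 × 1.2590 = 3.5421.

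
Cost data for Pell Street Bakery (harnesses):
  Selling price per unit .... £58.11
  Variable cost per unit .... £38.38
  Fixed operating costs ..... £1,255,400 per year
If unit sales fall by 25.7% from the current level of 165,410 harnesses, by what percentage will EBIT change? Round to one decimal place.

Contribution at this volume is 165,410 × £19.73 = £3,263,539.30.
Subtracting fixed costs: EBIT = £3,263,539.30 − £1,255,400 = £2,008,139.30.
DOL = contribution ÷ EBIT = £3,263,539.30 ÷ £2,008,139.30 = 1.6252.
So EBIT moves 1.6252 × (-25.7%) = -41.8%.

-41.8%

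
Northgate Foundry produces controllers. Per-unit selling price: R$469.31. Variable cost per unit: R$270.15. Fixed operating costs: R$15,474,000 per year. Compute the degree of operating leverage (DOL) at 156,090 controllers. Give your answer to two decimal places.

Total contribution margin = 156,090 × R$199.16 = R$31,086,884.40.
EBIT = R$31,086,884.40 − R$15,474,000 = R$15,612,884.40.
DOL = contribution ÷ EBIT = R$31,086,884.40 ÷ R$15,612,884.40 = 1.9911.

1.99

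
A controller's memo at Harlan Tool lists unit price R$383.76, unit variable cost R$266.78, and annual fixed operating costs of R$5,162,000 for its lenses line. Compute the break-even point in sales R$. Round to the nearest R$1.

R$16,934,255

CM per unit = R$383.76 − R$266.78 = R$116.98; CM ratio = R$116.98 / R$383.76 = 0.3048.
Break-even revenue = fixed costs × price ÷ CM = R$5,162,000 × R$383.76 ÷ R$116.98 = R$16,934,255.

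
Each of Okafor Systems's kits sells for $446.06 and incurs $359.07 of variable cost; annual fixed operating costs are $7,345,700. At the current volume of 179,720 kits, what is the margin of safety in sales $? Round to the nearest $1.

$42,499,241

Contribution margin per unit = $446.06 − $359.07 = $86.99. Break-even units = $7,345,700 ÷ $86.99 = 84,443.04; break-even revenue = 84,443.04 × $446.06 = $37,666,662.17.
Actual sales revenue = 179,720 × $446.06 = $80,165,903.20.
Margin of safety = $80,165,903.20 − $37,666,662.17 = $42,499,241.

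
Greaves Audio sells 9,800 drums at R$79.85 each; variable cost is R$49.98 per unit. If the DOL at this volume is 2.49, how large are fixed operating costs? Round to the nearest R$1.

Contribution at this volume is 9,800 × R$29.87 = R$292,726.00.
DOL = contribution / EBIT, so EBIT = R$292,726.00 / 2.49 = R$117,560.64.
Fixed costs = CM − EBIT = R$292,726.00 − R$117,560.64 = R$175,165.

R$175,165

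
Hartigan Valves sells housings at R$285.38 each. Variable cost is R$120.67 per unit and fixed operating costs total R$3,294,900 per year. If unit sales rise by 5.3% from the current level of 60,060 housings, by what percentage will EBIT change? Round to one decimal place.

+7.9%

Contribution at this volume is 60,060 × R$164.71 = R$9,892,482.60.
Operating income = contribution − fixed costs = R$9,892,482.60 − R$3,294,900 = R$6,597,582.60.
So DOL = total CM / EBIT = R$9,892,482.60 / R$6,597,582.60 = 1.4994.
So EBIT moves 1.4994 × (+5.3%) = +7.9%.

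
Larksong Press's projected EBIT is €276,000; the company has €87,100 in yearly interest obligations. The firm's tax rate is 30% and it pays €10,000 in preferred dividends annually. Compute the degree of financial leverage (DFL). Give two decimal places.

Interest = €87,100.00.
Pre-tax preferred-dividend burden = €10,000 ÷ (1 − 0.30) = €14,285.71.
DFL = EBIT ÷ [EBIT − I − D_p/(1−t)] = €276,000 ÷ [€276,000 − €87,100.00 − €14,285.71] = €276,000 ÷ €174,614.29 = 1.5806.

1.58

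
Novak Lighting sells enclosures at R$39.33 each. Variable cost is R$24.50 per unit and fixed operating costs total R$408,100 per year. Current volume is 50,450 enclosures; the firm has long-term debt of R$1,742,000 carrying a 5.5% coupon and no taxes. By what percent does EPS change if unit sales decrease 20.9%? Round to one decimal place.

At 50,450 units, contribution = 50,450 × R$14.83 = R$748,173.50.
EBIT = R$748,173.50 − R$408,100 = R$340,073.50.
After interest of R$95,810.00, pre-tax earnings = R$244,263.50.
Degree of combined leverage = contribution ÷ (EBIT − I) = R$748,173.50 ÷ R$244,263.50 = 3.0630.
EPS therefore changes by 3.0630 × (-20.9%) = -64.0%.

-64.0%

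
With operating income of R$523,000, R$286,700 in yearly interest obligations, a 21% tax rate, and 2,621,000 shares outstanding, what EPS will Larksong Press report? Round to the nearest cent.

R$0.07

Interest = R$286,700.00, so EBT = R$523,000 − R$286,700.00 = R$236,300.00.
After tax at 21%: net income = R$236,300.00 × 0.79 = R$186,677.00.
Per share: R$186,677.00 / 2,621,000 shares = R$0.07.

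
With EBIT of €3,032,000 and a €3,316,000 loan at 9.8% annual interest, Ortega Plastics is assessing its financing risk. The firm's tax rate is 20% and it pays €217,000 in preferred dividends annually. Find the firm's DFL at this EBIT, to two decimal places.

1.24

Annual interest charges come to €324,968.00.
Preferred dividends grossed up pre-tax: €217,000 / (1 − 0.20) = €271,250.00.
DFL = EBIT ÷ [EBIT − I − D_p/(1−t)] = €3,032,000 ÷ [€3,032,000 − €324,968.00 − €271,250.00] = €3,032,000 ÷ €2,435,782.00 = 1.2448.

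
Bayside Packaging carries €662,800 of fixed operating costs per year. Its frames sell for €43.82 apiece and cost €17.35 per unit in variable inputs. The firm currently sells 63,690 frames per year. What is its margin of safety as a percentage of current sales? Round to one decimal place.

60.7%

Each unit contributes €43.82 − €17.35 = €26.47. Break-even units = €662,800 ÷ €26.47 = 25,039.67; break-even revenue = 25,039.67 × €43.82 = €1,097,238.23.
Current sales = 63,690 × €43.82 = €2,790,895.80.
Margin of safety = (€2,790,895.80 − €1,097,238.23) ÷ €2,790,895.80 = 60.7%.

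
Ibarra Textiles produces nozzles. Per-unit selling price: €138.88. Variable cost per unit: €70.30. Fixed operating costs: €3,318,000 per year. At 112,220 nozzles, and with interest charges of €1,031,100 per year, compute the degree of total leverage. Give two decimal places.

Total contribution margin = 112,220 × €68.58 = €7,696,047.60.
EBIT = €7,696,047.60 − €3,318,000 = €4,378,047.60. Interest = €1,031,100.00.
DOL = €7,696,047.60 ÷ €4,378,047.60 = 1.7579; DFL = €4,378,047.60 ÷ €3,346,947.60 = 1.3081.
Combined leverage = 1.7579 × 1.3081 = 2.2995.

2.30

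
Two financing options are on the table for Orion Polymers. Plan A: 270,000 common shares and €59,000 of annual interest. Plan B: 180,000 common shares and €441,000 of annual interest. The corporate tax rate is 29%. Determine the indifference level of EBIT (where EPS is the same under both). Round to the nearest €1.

€1,205,000

Set EPS_A = EPS_B: (EBIT − €59,000)(1 − 0.29) ÷ 270,000 = (EBIT − €441,000)(1 − 0.29) ÷ 180,000.
Cancelling (1 − t) and cross-multiplying: 180,000·(EBIT − 59,000) = 270,000·(EBIT − 441,000).
Solving, EBIT = (441,000·270,000 − 59,000·180,000) / (270,000 − 180,000) = 108,450,000,000 / 90,000 = 1,205,000.00.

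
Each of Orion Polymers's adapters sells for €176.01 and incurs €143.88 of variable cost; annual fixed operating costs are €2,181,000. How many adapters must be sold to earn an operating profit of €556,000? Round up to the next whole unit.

Unit CM = price − variable cost = €176.01 − €143.88 = €32.13.
Required volume = (fixed costs + target profit) ÷ CM = (€2,181,000 + €556,000) ÷ €32.13 = 85,185.19, so 85,186 adapters.

85,186 adapters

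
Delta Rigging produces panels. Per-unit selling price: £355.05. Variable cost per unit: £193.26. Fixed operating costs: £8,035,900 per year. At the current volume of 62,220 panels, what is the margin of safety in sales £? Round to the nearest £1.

Unit CM = price − variable cost = £355.05 − £193.26 = £161.79. Break-even units = £8,035,900 ÷ £161.79 = 49,668.71; break-even revenue = 49,668.71 × £355.05 = £17,634,874.19.
Current sales = 62,220 × £355.05 = £22,091,211.00.
Margin of safety = £22,091,211.00 − £17,634,874.19 = £4,456,337.

£4,456,337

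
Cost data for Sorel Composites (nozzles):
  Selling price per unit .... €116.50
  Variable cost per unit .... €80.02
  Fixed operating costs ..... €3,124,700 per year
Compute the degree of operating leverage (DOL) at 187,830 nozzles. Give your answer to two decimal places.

At 187,830 units, contribution = 187,830 × €36.48 = €6,852,038.40.
Operating income = contribution − fixed costs = €6,852,038.40 − €3,124,700 = €3,727,338.40.
Degree of operating leverage = €6,852,038.40 / €3,727,338.40 = 1.8383.

1.84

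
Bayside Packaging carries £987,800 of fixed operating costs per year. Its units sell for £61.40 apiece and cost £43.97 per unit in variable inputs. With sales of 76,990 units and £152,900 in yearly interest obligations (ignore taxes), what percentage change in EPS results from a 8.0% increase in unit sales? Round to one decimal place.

+53.3%

At 76,990 units, contribution = 76,990 × £17.43 = £1,341,935.70.
Operating income = contribution − fixed costs = £1,341,935.70 − £987,800 = £354,135.70.
After interest of £152,900.00, pre-tax earnings = £201,235.70.
DCL = total CM / (EBIT − I) = £1,341,935.70 / £201,235.70 = 6.6685.
%ΔEPS = DCL × %ΔSales = 6.6685 × +8.0% = +53.3%.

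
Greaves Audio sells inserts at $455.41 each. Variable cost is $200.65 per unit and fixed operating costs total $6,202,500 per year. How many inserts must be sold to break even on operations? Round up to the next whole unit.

Unit CM = price − variable cost = $455.41 − $200.65 = $254.76.
Units to break even: $6,202,500 ÷ $254.76 = 24,346.44, rounded up to 24,347.

24,347 inserts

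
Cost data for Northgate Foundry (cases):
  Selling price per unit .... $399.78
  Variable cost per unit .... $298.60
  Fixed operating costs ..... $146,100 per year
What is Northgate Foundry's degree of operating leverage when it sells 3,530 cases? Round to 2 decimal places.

Total contribution margin = 3,530 × $101.18 = $357,165.40.
EBIT = $357,165.40 − $146,100 = $211,065.40.
So DOL = total CM / EBIT = $357,165.40 / $211,065.40 = 1.6922.

1.69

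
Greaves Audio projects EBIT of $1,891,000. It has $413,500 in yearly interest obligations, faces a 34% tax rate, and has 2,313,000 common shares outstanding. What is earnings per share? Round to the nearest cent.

$0.42

Interest = $413,500.00, so EBT = $1,891,000 − $413,500.00 = $1,477,500.00.
Net income = $1,477,500.00 × (1 − 0.34) = $975,150.00.
EPS = $975,150.00 ÷ 2,313,000 = $0.42.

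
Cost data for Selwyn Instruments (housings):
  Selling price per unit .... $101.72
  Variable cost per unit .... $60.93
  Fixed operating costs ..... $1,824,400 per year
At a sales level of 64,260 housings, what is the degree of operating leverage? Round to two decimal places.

3.29

At 64,260 units, contribution = 64,260 × $40.79 = $2,621,165.40.
Operating income = contribution − fixed costs = $2,621,165.40 − $1,824,400 = $796,765.40.
Degree of operating leverage = $2,621,165.40 / $796,765.40 = 3.2898.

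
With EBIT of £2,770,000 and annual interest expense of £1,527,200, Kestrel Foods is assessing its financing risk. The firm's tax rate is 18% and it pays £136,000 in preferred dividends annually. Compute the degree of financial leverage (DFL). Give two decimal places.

Interest = £1,527,200.00.
Preferred dividends grossed up pre-tax: £136,000 / (1 − 0.18) = £165,853.66.
DFL = EBIT ÷ [EBIT − I − D_p/(1−t)] = £2,770,000 ÷ [£2,770,000 − £1,527,200.00 − £165,853.66] = £2,770,000 ÷ £1,076,946.34 = 2.5721.

2.57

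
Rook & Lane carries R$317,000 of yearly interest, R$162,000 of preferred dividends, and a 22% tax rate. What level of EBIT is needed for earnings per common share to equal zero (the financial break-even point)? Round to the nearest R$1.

R$524,692

Grossing the preferred dividend up to pre-tax terms: R$162,000 / (1 − 0.22) = R$207,692.31.
Financial break-even EBIT = interest + D_p ÷ (1 − t) = R$317,000 + R$207,692.31 = R$524,692.31.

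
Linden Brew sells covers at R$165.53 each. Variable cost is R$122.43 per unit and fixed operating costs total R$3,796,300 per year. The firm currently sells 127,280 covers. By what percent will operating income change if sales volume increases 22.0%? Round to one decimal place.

+71.4%

Total contribution margin = 127,280 × R$43.10 = R$5,485,768.00.
Subtracting fixed costs: EBIT = R$5,485,768.00 − R$3,796,300 = R$1,689,468.00.
Degree of operating leverage = R$5,485,768.00 / R$1,689,468.00 = 3.2470.
Operating income changes by 3.2470 × +22.0% = +71.4%.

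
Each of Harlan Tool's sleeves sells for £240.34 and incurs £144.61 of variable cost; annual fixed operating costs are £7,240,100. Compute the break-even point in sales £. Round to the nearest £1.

£18,177,015

Contribution margin per unit = £240.34 − £144.61 = £95.73, a CM ratio of £95.73 ÷ £240.34 = 0.3983.
Break-even sales = FC ÷ CM ratio = £7,240,100 × £240.34 / £95.73 = £18,177,015.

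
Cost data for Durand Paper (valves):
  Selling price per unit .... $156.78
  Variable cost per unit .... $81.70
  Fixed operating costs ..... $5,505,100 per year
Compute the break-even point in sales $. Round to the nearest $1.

CM per unit = $156.78 − $81.70 = $75.08; CM ratio = $75.08 / $156.78 = 0.4789.
Break-even sales = FC ÷ CM ratio = $5,505,100 × $156.78 / $75.08 = $11,495,599.

$11,495,599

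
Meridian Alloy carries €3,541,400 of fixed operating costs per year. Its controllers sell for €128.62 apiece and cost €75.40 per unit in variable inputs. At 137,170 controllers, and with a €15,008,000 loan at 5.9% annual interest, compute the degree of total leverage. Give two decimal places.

Total contribution margin = 137,170 × €53.22 = €7,300,187.40.
Operating income = contribution − fixed costs = €7,300,187.40 − €3,541,400 = €3,758,787.40. Interest = €885,472.00, so EBIT − I = €2,873,315.40.
DCL = contribution ÷ (EBIT − I) = €7,300,187.40 ÷ €2,873,315.40 = 2.5407.

2.54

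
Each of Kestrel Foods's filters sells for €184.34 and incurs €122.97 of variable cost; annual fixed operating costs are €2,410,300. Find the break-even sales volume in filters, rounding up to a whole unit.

39,275 filters

Unit CM = price − variable cost = €184.34 − €122.97 = €61.37.
Break-even volume = fixed costs ÷ CM per unit = €2,410,300 ÷ €61.37 = 39,274.89, so 39,275 filters.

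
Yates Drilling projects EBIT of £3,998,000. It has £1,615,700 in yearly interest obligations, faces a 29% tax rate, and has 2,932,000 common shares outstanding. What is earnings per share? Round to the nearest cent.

Pre-tax income = £3,998,000 − £1,615,700.00 = £2,382,300.00.
Net income = £2,382,300.00 × (1 − 0.29) = £1,691,433.00.
Per share: £1,691,433.00 / 2,932,000 shares = £0.58.

£0.58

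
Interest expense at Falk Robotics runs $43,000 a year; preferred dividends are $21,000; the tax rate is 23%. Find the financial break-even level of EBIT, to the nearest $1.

Grossing the preferred dividend up to pre-tax terms: $21,000 / (1 − 0.23) = $27,272.73.
Financial break-even EBIT = interest + D_p ÷ (1 − t) = $43,000 + $27,272.73 = $70,272.73.

$70,273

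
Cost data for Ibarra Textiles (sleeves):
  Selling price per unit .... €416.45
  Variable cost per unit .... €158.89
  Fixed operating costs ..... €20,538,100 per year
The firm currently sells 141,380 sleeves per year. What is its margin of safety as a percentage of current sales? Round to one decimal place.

Unit CM = price − variable cost = €416.45 − €158.89 = €257.56. Break-even units = €20,538,100 ÷ €257.56 = 79,741.03; break-even revenue = 79,741.03 × €416.45 = €33,208,152.45.
Current sales = 141,380 × €416.45 = €58,877,701.00.
Margin of safety = (€58,877,701.00 − €33,208,152.45) ÷ €58,877,701.00 = 43.6%.

43.6%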